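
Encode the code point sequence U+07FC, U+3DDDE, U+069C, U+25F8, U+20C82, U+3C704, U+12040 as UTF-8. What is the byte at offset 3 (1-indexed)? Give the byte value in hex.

1-indexed offset 3 is 0-indexed offset 2.
U+07FC → 2-byte form DF BC at offsets 0–1.
U+3DDDE → 4-byte form F0 BD B7 9E at offsets 2–5.
Offset 2 falls in char 2's range; it's byte 1 of F0 BD B7 9E = 0xF0.

0xF0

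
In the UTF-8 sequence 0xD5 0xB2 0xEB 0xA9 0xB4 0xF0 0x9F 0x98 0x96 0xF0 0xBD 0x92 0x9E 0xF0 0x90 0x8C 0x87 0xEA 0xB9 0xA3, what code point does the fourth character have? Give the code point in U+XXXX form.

U+3D49E

Offset 0: leading byte 0xD5 = 11010101 → 2-byte char #1 = D5 B2.
Offset 2: leading byte 0xEB = 11101011 → 3-byte char #2 = EB A9 B4.
Offset 5: leading byte 0xF0 = 11110000 → 4-byte char #3 = F0 9F 98 96.
Offset 9: leading byte 0xF0 = 11110000 → 4-byte char #4 = F0 BD 92 9E.
Leading byte 0xF0 = 11110000 matches 11110xxx → 4-byte sequence.
Byte 1: 0xF0 = 11110000, payload 000 (3 bits).
Byte 2: 0xBD = 10111101 (10xxxxxx ✓), payload 111101.
Byte 3: 0x92 = 10010010 (10xxxxxx ✓), payload 010010.
Byte 4: 0x9E = 10011110 (10xxxxxx ✓), payload 011110.
Concatenate: 000111101010010011110 = 0x3D49E (21 bits → U+3D49E).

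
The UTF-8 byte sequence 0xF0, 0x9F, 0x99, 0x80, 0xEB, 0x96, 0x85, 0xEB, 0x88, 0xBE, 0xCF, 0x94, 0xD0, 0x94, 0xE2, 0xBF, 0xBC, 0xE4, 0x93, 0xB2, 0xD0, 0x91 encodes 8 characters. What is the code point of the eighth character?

U+0411

Offset 0: leading byte 0xF0 = 11110000 → 4-byte char #1 = F0 9F 99 80.
Offset 4: leading byte 0xEB = 11101011 → 3-byte char #2 = EB 96 85.
Offset 7: leading byte 0xEB = 11101011 → 3-byte char #3 = EB 88 BE.
Offset 10: leading byte 0xCF = 11001111 → 2-byte char #4 = CF 94.
Offset 12: leading byte 0xD0 = 11010000 → 2-byte char #5 = D0 94.
Offset 14: leading byte 0xE2 = 11100010 → 3-byte char #6 = E2 BF BC.
Offset 17: leading byte 0xE4 = 11100100 → 3-byte char #7 = E4 93 B2.
Offset 20: leading byte 0xD0 = 11010000 → 2-byte char #8 = D0 91.
Leading byte 0xD0 = 11010000 matches 110xxxxx → 2-byte sequence.
Byte 1: 0xD0 = 11010000, payload 10000 (5 bits).
Byte 2: 0x91 = 10010001 (10xxxxxx ✓), payload 010001.
Concatenate: 10000010001 = 0x411 (11 bits → U+0411).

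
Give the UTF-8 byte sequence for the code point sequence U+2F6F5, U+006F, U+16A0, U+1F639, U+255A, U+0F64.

U+2F6F5: 4-byte form → F0 AF 9B B5.
U+006F: 1-byte form → 6F.
U+16A0: 3-byte form → E1 9A A0.
U+1F639: 4-byte form → F0 9F 98 B9.
U+255A: 3-byte form → E2 95 9A.
U+0F64: 3-byte form → E0 BD A4.
Concatenated (18 bytes): F0 AF 9B B5 6F E1 9A A0 F0 9F 98 B9 E2 95 9A E0 BD A4.

F0 AF 9B B5 6F E1 9A A0 F0 9F 98 B9 E2 95 9A E0 BD A4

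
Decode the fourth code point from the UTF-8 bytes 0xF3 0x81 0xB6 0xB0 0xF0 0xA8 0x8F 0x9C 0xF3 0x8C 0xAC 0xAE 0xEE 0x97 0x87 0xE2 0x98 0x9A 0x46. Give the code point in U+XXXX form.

U+E5C7

Offset 0: leading byte 0xF3 = 11110011 → 4-byte char #1 = F3 81 B6 B0.
Offset 4: leading byte 0xF0 = 11110000 → 4-byte char #2 = F0 A8 8F 9C.
Offset 8: leading byte 0xF3 = 11110011 → 4-byte char #3 = F3 8C AC AE.
Offset 12: leading byte 0xEE = 11101110 → 3-byte char #4 = EE 97 87.
Leading byte 0xEE = 11101110 matches 1110xxxx → 3-byte sequence.
Byte 1: 0xEE = 11101110, payload 1110 (4 bits).
Byte 2: 0x97 = 10010111 (10xxxxxx ✓), payload 010111.
Byte 3: 0x87 = 10000111 (10xxxxxx ✓), payload 000111.
Concatenate: 1110010111000111 = 0xE5C7 (16 bits → U+E5C7).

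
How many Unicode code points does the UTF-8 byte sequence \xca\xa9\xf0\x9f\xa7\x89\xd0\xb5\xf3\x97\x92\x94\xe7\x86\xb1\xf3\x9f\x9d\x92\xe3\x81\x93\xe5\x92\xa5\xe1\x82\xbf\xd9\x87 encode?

Byte at offset 0: 0xCA = 11001010 → 2-byte char (#1). Advance 2.
Byte at offset 2: 0xF0 = 11110000 → 4-byte char (#2). Advance 4.
Byte at offset 6: 0xD0 = 11010000 → 2-byte char (#3). Advance 2.
Byte at offset 8: 0xF3 = 11110011 → 4-byte char (#4). Advance 4.
Byte at offset 12: 0xE7 = 11100111 → 3-byte char (#5). Advance 3.
Byte at offset 15: 0xF3 = 11110011 → 4-byte char (#6). Advance 4.
Byte at offset 19: 0xE3 = 11100011 → 3-byte char (#7). Advance 3.
Byte at offset 22: 0xE5 = 11100101 → 3-byte char (#8). Advance 3.
Byte at offset 25: 0xE1 = 11100001 → 3-byte char (#9). Advance 3.
Byte at offset 28: 0xD9 = 11011001 → 2-byte char (#10). Advance 2.
Reached end at offset 30 after 10 code points.

10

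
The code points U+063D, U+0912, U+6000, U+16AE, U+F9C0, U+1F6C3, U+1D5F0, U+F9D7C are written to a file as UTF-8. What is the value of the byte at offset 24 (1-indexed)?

0xB9

1-indexed offset 24 is 0-indexed offset 23.
U+063D → 2-byte form D8 BD at offsets 0–1.
U+0912 → 3-byte form E0 A4 92 at offsets 2–4.
U+6000 → 3-byte form E6 80 80 at offsets 5–7.
U+16AE → 3-byte form E1 9A AE at offsets 8–10.
U+F9C0 → 3-byte form EF A7 80 at offsets 11–13.
U+1F6C3 → 4-byte form F0 9F 9B 83 at offsets 14–17.
U+1D5F0 → 4-byte form F0 9D 97 B0 at offsets 18–21.
U+F9D7C → 4-byte form F3 B9 B5 BC at offsets 22–25.
Offset 23 falls in char 8's range; it's byte 2 of F3 B9 B5 BC = 0xB9.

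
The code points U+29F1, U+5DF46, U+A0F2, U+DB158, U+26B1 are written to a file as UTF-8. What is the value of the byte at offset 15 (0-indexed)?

U+29F1 → 3-byte form E2 A7 B1 at offsets 0–2.
U+5DF46 → 4-byte form F1 9D BD 86 at offsets 3–6.
U+A0F2 → 3-byte form EA 83 B2 at offsets 7–9.
U+DB158 → 4-byte form F3 9B 85 98 at offsets 10–13.
U+26B1 → 3-byte form E2 9A B1 at offsets 14–16.
Offset 15 falls in char 5's range; it's byte 2 of E2 9A B1 = 0x9A.

0x9A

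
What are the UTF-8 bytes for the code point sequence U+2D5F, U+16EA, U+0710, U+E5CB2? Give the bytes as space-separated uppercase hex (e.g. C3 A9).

E2 B5 9F E1 9B AA DC 90 F3 A5 B2 B2

U+2D5F: 3-byte form → E2 B5 9F.
U+16EA: 3-byte form → E1 9B AA.
U+0710: 2-byte form → DC 90.
U+E5CB2: 4-byte form → F3 A5 B2 B2.
Concatenated (12 bytes): E2 B5 9F E1 9B AA DC 90 F3 A5 B2 B2.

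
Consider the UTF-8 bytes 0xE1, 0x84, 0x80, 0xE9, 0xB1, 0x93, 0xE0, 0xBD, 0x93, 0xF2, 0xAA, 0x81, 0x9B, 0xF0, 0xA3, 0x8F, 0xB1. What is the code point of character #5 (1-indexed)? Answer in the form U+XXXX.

Offset 0: leading byte 0xE1 = 11100001 → 3-byte char #1 = E1 84 80.
Offset 3: leading byte 0xE9 = 11101001 → 3-byte char #2 = E9 B1 93.
Offset 6: leading byte 0xE0 = 11100000 → 3-byte char #3 = E0 BD 93.
Offset 9: leading byte 0xF2 = 11110010 → 4-byte char #4 = F2 AA 81 9B.
Offset 13: leading byte 0xF0 = 11110000 → 4-byte char #5 = F0 A3 8F B1.
Leading byte 0xF0 = 11110000 matches 11110xxx → 4-byte sequence.
Byte 1: 0xF0 = 11110000, payload 000 (3 bits).
Byte 2: 0xA3 = 10100011 (10xxxxxx ✓), payload 100011.
Byte 3: 0x8F = 10001111 (10xxxxxx ✓), payload 001111.
Byte 4: 0xB1 = 10110001 (10xxxxxx ✓), payload 110001.
Concatenate: 000100011001111110001 = 0x233F1 (21 bits → U+233F1).

U+233F1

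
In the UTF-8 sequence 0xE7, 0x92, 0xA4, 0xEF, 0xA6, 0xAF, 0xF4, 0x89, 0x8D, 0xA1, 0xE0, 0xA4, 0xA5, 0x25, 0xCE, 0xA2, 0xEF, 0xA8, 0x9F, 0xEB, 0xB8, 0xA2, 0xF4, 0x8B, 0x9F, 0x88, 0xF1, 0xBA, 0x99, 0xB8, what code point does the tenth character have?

U+7A678

Offset 0: leading byte 0xE7 = 11100111 → 3-byte char #1 = E7 92 A4.
Offset 3: leading byte 0xEF = 11101111 → 3-byte char #2 = EF A6 AF.
Offset 6: leading byte 0xF4 = 11110100 → 4-byte char #3 = F4 89 8D A1.
Offset 10: leading byte 0xE0 = 11100000 → 3-byte char #4 = E0 A4 A5.
Offset 13: leading byte 0x25 = 00100101 → 1-byte char #5 = 25.
Offset 14: leading byte 0xCE = 11001110 → 2-byte char #6 = CE A2.
Offset 16: leading byte 0xEF = 11101111 → 3-byte char #7 = EF A8 9F.
Offset 19: leading byte 0xEB = 11101011 → 3-byte char #8 = EB B8 A2.
Offset 22: leading byte 0xF4 = 11110100 → 4-byte char #9 = F4 8B 9F 88.
Offset 26: leading byte 0xF1 = 11110001 → 4-byte char #10 = F1 BA 99 B8.
Leading byte 0xF1 = 11110001 matches 11110xxx → 4-byte sequence.
Byte 1: 0xF1 = 11110001, payload 001 (3 bits).
Byte 2: 0xBA = 10111010 (10xxxxxx ✓), payload 111010.
Byte 3: 0x99 = 10011001 (10xxxxxx ✓), payload 011001.
Byte 4: 0xB8 = 10111000 (10xxxxxx ✓), payload 111000.
Concatenate: 001111010011001111000 = 0x7A678 (21 bits → U+7A678).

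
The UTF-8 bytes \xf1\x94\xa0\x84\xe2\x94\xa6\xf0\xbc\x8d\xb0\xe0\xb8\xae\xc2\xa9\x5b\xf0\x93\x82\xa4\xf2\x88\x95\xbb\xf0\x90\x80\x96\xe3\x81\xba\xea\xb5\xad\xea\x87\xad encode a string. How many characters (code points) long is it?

Byte at offset 0: 0xF1 = 11110001 → 4-byte char (#1). Advance 4.
Byte at offset 4: 0xE2 = 11100010 → 3-byte char (#2). Advance 3.
Byte at offset 7: 0xF0 = 11110000 → 4-byte char (#3). Advance 4.
Byte at offset 11: 0xE0 = 11100000 → 3-byte char (#4). Advance 3.
Byte at offset 14: 0xC2 = 11000010 → 2-byte char (#5). Advance 2.
Byte at offset 16: 0x5B = 01011011 → 1-byte char (#6). Advance 1.
Byte at offset 17: 0xF0 = 11110000 → 4-byte char (#7). Advance 4.
Byte at offset 21: 0xF2 = 11110010 → 4-byte char (#8). Advance 4.
Byte at offset 25: 0xF0 = 11110000 → 4-byte char (#9). Advance 4.
Byte at offset 29: 0xE3 = 11100011 → 3-byte char (#10). Advance 3.
Byte at offset 32: 0xEA = 11101010 → 3-byte char (#11). Advance 3.
Byte at offset 35: 0xEA = 11101010 → 3-byte char (#12). Advance 3.
Reached end at offset 38 after 12 code points.

12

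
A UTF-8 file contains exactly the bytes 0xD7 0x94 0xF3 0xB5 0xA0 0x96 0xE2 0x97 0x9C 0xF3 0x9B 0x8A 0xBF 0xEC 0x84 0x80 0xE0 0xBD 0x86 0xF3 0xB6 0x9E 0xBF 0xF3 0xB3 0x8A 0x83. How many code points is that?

Byte at offset 0: 0xD7 = 11010111 → 2-byte char (#1). Advance 2.
Byte at offset 2: 0xF3 = 11110011 → 4-byte char (#2). Advance 4.
Byte at offset 6: 0xE2 = 11100010 → 3-byte char (#3). Advance 3.
Byte at offset 9: 0xF3 = 11110011 → 4-byte char (#4). Advance 4.
Byte at offset 13: 0xEC = 11101100 → 3-byte char (#5). Advance 3.
Byte at offset 16: 0xE0 = 11100000 → 3-byte char (#6). Advance 3.
Byte at offset 19: 0xF3 = 11110011 → 4-byte char (#7). Advance 4.
Byte at offset 23: 0xF3 = 11110011 → 4-byte char (#8). Advance 4.
Reached end at offset 27 after 8 code points.

8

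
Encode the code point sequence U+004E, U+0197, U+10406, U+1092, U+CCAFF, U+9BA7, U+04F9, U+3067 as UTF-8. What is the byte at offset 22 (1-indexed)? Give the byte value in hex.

1-indexed offset 22 is 0-indexed offset 21.
U+004E → 1-byte form 4E at offsets 0–0.
U+0197 → 2-byte form C6 97 at offsets 1–2.
U+10406 → 4-byte form F0 90 90 86 at offsets 3–6.
U+1092 → 3-byte form E1 82 92 at offsets 7–9.
U+CCAFF → 4-byte form F3 8C AB BF at offsets 10–13.
U+9BA7 → 3-byte form E9 AE A7 at offsets 14–16.
U+04F9 → 2-byte form D3 B9 at offsets 17–18.
U+3067 → 3-byte form E3 81 A7 at offsets 19–21.
Offset 21 falls in char 8's range; it's byte 3 of E3 81 A7 = 0xA7.

0xA7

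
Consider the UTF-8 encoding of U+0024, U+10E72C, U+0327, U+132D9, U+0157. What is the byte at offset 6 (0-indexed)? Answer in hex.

U+0024 → 1-byte form 24 at offsets 0–0.
U+10E72C → 4-byte form F4 8E 9C AC at offsets 1–4.
U+0327 → 2-byte form CC A7 at offsets 5–6.
Offset 6 falls in char 3's range; it's byte 2 of CC A7 = 0xA7.

0xA7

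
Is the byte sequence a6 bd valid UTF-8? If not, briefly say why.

invalid (continuation byte with no leading byte)

Byte 0xA6 = 10100110 has the form 10xxxxxx — a continuation byte — but there is no preceding leading byte.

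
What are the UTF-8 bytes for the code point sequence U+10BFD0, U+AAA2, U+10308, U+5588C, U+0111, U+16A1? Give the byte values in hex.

F4 8B BF 90 EA AA A2 F0 90 8C 88 F1 95 A2 8C C4 91 E1 9A A1

U+10BFD0: 4-byte form → F4 8B BF 90.
U+AAA2: 3-byte form → EA AA A2.
U+10308: 4-byte form → F0 90 8C 88.
U+5588C: 4-byte form → F1 95 A2 8C.
U+0111: 2-byte form → C4 91.
U+16A1: 3-byte form → E1 9A A1.
Concatenated (20 bytes): F4 8B BF 90 EA AA A2 F0 90 8C 88 F1 95 A2 8C C4 91 E1 9A A1.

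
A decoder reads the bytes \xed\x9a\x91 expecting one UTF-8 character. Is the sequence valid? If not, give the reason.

valid

Leading byte 0xED = 11101101 → 3-byte form.
Continuation bytes 0x9A=10011010, 0x91=10010001 all match 10xxxxxx.
Decoded value 0xD691 is ≥ 0x800 (shortest form) and not a surrogate.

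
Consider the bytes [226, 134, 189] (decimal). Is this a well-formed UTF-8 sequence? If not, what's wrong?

Leading byte 0xE2 = 11100010 → 3-byte form.
Continuation bytes 0x86=10000110, 0xBD=10111101 all match 10xxxxxx.
Decoded value 0x21BD is ≥ 0x800 (shortest form) and not a surrogate.

valid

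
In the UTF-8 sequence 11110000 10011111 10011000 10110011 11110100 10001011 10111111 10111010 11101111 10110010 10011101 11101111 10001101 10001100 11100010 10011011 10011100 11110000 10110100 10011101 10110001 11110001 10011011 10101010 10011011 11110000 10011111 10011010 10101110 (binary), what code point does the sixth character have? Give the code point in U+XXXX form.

U+34771

Offset 0: leading byte 0xF0 = 11110000 → 4-byte char #1 = F0 9F 98 B3.
Offset 4: leading byte 0xF4 = 11110100 → 4-byte char #2 = F4 8B BF BA.
Offset 8: leading byte 0xEF = 11101111 → 3-byte char #3 = EF B2 9D.
Offset 11: leading byte 0xEF = 11101111 → 3-byte char #4 = EF 8D 8C.
Offset 14: leading byte 0xE2 = 11100010 → 3-byte char #5 = E2 9B 9C.
Offset 17: leading byte 0xF0 = 11110000 → 4-byte char #6 = F0 B4 9D B1.
Leading byte 0xF0 = 11110000 matches 11110xxx → 4-byte sequence.
Byte 1: 0xF0 = 11110000, payload 000 (3 bits).
Byte 2: 0xB4 = 10110100 (10xxxxxx ✓), payload 110100.
Byte 3: 0x9D = 10011101 (10xxxxxx ✓), payload 011101.
Byte 4: 0xB1 = 10110001 (10xxxxxx ✓), payload 110001.
Concatenate: 000110100011101110001 = 0x34771 (21 bits → U+34771).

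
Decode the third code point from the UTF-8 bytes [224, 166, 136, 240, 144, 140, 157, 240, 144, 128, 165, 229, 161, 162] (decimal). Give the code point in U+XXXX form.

Offset 0: leading byte 0xE0 = 11100000 → 3-byte char #1 = E0 A6 88.
Offset 3: leading byte 0xF0 = 11110000 → 4-byte char #2 = F0 90 8C 9D.
Offset 7: leading byte 0xF0 = 11110000 → 4-byte char #3 = F0 90 80 A5.
Leading byte 0xF0 = 11110000 matches 11110xxx → 4-byte sequence.
Byte 1: 0xF0 = 11110000, payload 000 (3 bits).
Byte 2: 0x90 = 10010000 (10xxxxxx ✓), payload 010000.
Byte 3: 0x80 = 10000000 (10xxxxxx ✓), payload 000000.
Byte 4: 0xA5 = 10100101 (10xxxxxx ✓), payload 100101.
Concatenate: 000010000000000100101 = 0x10025 (21 bits → U+10025).

U+10025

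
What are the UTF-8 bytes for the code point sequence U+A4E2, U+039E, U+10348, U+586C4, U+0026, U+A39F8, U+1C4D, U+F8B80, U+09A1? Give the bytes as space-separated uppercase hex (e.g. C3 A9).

U+A4E2: 3-byte form → EA 93 A2.
U+039E: 2-byte form → CE 9E.
U+10348: 4-byte form → F0 90 8D 88.
U+586C4: 4-byte form → F1 98 9B 84.
U+0026: 1-byte form → 26.
U+A39F8: 4-byte form → F2 A3 A7 B8.
U+1C4D: 3-byte form → E1 B1 8D.
U+F8B80: 4-byte form → F3 B8 AE 80.
U+09A1: 3-byte form → E0 A6 A1.
Concatenated (28 bytes): EA 93 A2 CE 9E F0 90 8D 88 F1 98 9B 84 26 F2 A3 A7 B8 E1 B1 8D F3 B8 AE 80 E0 A6 A1.

EA 93 A2 CE 9E F0 90 8D 88 F1 98 9B 84 26 F2 A3 A7 B8 E1 B1 8D F3 B8 AE 80 E0 A6 A1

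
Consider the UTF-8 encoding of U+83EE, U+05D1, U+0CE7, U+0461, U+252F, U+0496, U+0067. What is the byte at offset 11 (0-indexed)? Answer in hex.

0x94

U+83EE → 3-byte form E8 8F AE at offsets 0–2.
U+05D1 → 2-byte form D7 91 at offsets 3–4.
U+0CE7 → 3-byte form E0 B3 A7 at offsets 5–7.
U+0461 → 2-byte form D1 A1 at offsets 8–9.
U+252F → 3-byte form E2 94 AF at offsets 10–12.
Offset 11 falls in char 5's range; it's byte 2 of E2 94 AF = 0x94.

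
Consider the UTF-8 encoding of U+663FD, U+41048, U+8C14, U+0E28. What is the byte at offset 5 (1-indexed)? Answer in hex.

0xF1

1-indexed offset 5 is 0-indexed offset 4.
U+663FD → 4-byte form F1 A6 8F BD at offsets 0–3.
U+41048 → 4-byte form F1 81 81 88 at offsets 4–7.
Offset 4 falls in char 2's range; it's byte 1 of F1 81 81 88 = 0xF1.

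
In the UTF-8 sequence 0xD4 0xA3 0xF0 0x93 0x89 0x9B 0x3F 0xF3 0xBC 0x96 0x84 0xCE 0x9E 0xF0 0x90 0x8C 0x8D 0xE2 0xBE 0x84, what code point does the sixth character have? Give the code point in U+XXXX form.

Offset 0: leading byte 0xD4 = 11010100 → 2-byte char #1 = D4 A3.
Offset 2: leading byte 0xF0 = 11110000 → 4-byte char #2 = F0 93 89 9B.
Offset 6: leading byte 0x3F = 00111111 → 1-byte char #3 = 3F.
Offset 7: leading byte 0xF3 = 11110011 → 4-byte char #4 = F3 BC 96 84.
Offset 11: leading byte 0xCE = 11001110 → 2-byte char #5 = CE 9E.
Offset 13: leading byte 0xF0 = 11110000 → 4-byte char #6 = F0 90 8C 8D.
Leading byte 0xF0 = 11110000 matches 11110xxx → 4-byte sequence.
Byte 1: 0xF0 = 11110000, payload 000 (3 bits).
Byte 2: 0x90 = 10010000 (10xxxxxx ✓), payload 010000.
Byte 3: 0x8C = 10001100 (10xxxxxx ✓), payload 001100.
Byte 4: 0x8D = 10001101 (10xxxxxx ✓), payload 001101.
Concatenate: 000010000001100001101 = 0x1030D (21 bits → U+1030D).

U+1030D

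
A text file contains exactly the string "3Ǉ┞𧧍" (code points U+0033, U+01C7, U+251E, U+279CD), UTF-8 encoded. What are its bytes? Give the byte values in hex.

U+0033: 1-byte form → 33.
U+01C7: 2-byte form → C7 87.
U+251E: 3-byte form → E2 94 9E.
U+279CD: 4-byte form → F0 A7 A7 8D.
Concatenated (10 bytes): 33 C7 87 E2 94 9E F0 A7 A7 8D.

33 C7 87 E2 94 9E F0 A7 A7 8D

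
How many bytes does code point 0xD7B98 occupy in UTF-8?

4

U+D7B98 = 0xD7B98. UTF-8 uses 1 byte below 0x80, 2 below 0x800, 3 below 0x10000, 4 up to 0x10FFFF. 0xD7B98 is in U+10000–U+10FFFF → 4 bytes.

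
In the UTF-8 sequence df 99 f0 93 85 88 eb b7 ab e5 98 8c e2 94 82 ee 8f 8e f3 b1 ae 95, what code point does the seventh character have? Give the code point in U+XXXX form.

U+F1B95

Offset 0: leading byte 0xDF = 11011111 → 2-byte char #1 = DF 99.
Offset 2: leading byte 0xF0 = 11110000 → 4-byte char #2 = F0 93 85 88.
Offset 6: leading byte 0xEB = 11101011 → 3-byte char #3 = EB B7 AB.
Offset 9: leading byte 0xE5 = 11100101 → 3-byte char #4 = E5 98 8C.
Offset 12: leading byte 0xE2 = 11100010 → 3-byte char #5 = E2 94 82.
Offset 15: leading byte 0xEE = 11101110 → 3-byte char #6 = EE 8F 8E.
Offset 18: leading byte 0xF3 = 11110011 → 4-byte char #7 = F3 B1 AE 95.
Leading byte 0xF3 = 11110011 matches 11110xxx → 4-byte sequence.
Byte 1: 0xF3 = 11110011, payload 011 (3 bits).
Byte 2: 0xB1 = 10110001 (10xxxxxx ✓), payload 110001.
Byte 3: 0xAE = 10101110 (10xxxxxx ✓), payload 101110.
Byte 4: 0x95 = 10010101 (10xxxxxx ✓), payload 010101.
Concatenate: 011110001101110010101 = 0xF1B95 (21 bits → U+F1B95).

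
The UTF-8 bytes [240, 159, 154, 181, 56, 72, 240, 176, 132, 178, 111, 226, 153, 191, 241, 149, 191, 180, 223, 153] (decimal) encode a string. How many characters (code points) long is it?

Byte at offset 0: 0xF0 = 11110000 → 4-byte char (#1). Advance 4.
Byte at offset 4: 0x38 = 00111000 → 1-byte char (#2). Advance 1.
Byte at offset 5: 0x48 = 01001000 → 1-byte char (#3). Advance 1.
Byte at offset 6: 0xF0 = 11110000 → 4-byte char (#4). Advance 4.
Byte at offset 10: 0x6F = 01101111 → 1-byte char (#5). Advance 1.
Byte at offset 11: 0xE2 = 11100010 → 3-byte char (#6). Advance 3.
Byte at offset 14: 0xF1 = 11110001 → 4-byte char (#7). Advance 4.
Byte at offset 18: 0xDF = 11011111 → 2-byte char (#8). Advance 2.
Reached end at offset 20 after 8 code points.

8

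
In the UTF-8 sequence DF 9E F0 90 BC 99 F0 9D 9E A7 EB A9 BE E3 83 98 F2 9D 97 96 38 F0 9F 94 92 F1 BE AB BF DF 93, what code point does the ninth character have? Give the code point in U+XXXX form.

Offset 0: leading byte 0xDF = 11011111 → 2-byte char #1 = DF 9E.
Offset 2: leading byte 0xF0 = 11110000 → 4-byte char #2 = F0 90 BC 99.
Offset 6: leading byte 0xF0 = 11110000 → 4-byte char #3 = F0 9D 9E A7.
Offset 10: leading byte 0xEB = 11101011 → 3-byte char #4 = EB A9 BE.
Offset 13: leading byte 0xE3 = 11100011 → 3-byte char #5 = E3 83 98.
Offset 16: leading byte 0xF2 = 11110010 → 4-byte char #6 = F2 9D 97 96.
Offset 20: leading byte 0x38 = 00111000 → 1-byte char #7 = 38.
Offset 21: leading byte 0xF0 = 11110000 → 4-byte char #8 = F0 9F 94 92.
Offset 25: leading byte 0xF1 = 11110001 → 4-byte char #9 = F1 BE AB BF.
Leading byte 0xF1 = 11110001 matches 11110xxx → 4-byte sequence.
Byte 1: 0xF1 = 11110001, payload 001 (3 bits).
Byte 2: 0xBE = 10111110 (10xxxxxx ✓), payload 111110.
Byte 3: 0xAB = 10101011 (10xxxxxx ✓), payload 101011.
Byte 4: 0xBF = 10111111 (10xxxxxx ✓), payload 111111.
Concatenate: 001111110101011111111 = 0x7EAFF (21 bits → U+7EAFF).

U+7EAFF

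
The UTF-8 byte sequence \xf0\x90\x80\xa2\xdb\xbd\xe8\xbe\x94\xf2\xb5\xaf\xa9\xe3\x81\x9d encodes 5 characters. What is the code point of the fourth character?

Offset 0: leading byte 0xF0 = 11110000 → 4-byte char #1 = F0 90 80 A2.
Offset 4: leading byte 0xDB = 11011011 → 2-byte char #2 = DB BD.
Offset 6: leading byte 0xE8 = 11101000 → 3-byte char #3 = E8 BE 94.
Offset 9: leading byte 0xF2 = 11110010 → 4-byte char #4 = F2 B5 AF A9.
Leading byte 0xF2 = 11110010 matches 11110xxx → 4-byte sequence.
Byte 1: 0xF2 = 11110010, payload 010 (3 bits).
Byte 2: 0xB5 = 10110101 (10xxxxxx ✓), payload 110101.
Byte 3: 0xAF = 10101111 (10xxxxxx ✓), payload 101111.
Byte 4: 0xA9 = 10101001 (10xxxxxx ✓), payload 101001.
Concatenate: 010110101101111101001 = 0xB5BE9 (21 bits → U+B5BE9).

U+B5BE9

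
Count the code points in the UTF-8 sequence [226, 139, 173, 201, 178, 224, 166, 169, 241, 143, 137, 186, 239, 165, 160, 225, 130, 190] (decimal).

Byte at offset 0: 0xE2 = 11100010 → 3-byte char (#1). Advance 3.
Byte at offset 3: 0xC9 = 11001001 → 2-byte char (#2). Advance 2.
Byte at offset 5: 0xE0 = 11100000 → 3-byte char (#3). Advance 3.
Byte at offset 8: 0xF1 = 11110001 → 4-byte char (#4). Advance 4.
Byte at offset 12: 0xEF = 11101111 → 3-byte char (#5). Advance 3.
Byte at offset 15: 0xE1 = 11100001 → 3-byte char (#6). Advance 3.
Reached end at offset 18 after 6 code points.

6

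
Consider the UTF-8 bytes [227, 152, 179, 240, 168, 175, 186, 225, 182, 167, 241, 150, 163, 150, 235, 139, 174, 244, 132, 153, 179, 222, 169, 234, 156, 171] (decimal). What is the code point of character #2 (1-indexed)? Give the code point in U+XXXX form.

U+28BFA

Offset 0: leading byte 0xE3 = 11100011 → 3-byte char #1 = E3 98 B3.
Offset 3: leading byte 0xF0 = 11110000 → 4-byte char #2 = F0 A8 AF BA.
Leading byte 0xF0 = 11110000 matches 11110xxx → 4-byte sequence.
Byte 1: 0xF0 = 11110000, payload 000 (3 bits).
Byte 2: 0xA8 = 10101000 (10xxxxxx ✓), payload 101000.
Byte 3: 0xAF = 10101111 (10xxxxxx ✓), payload 101111.
Byte 4: 0xBA = 10111010 (10xxxxxx ✓), payload 111010.
Concatenate: 000101000101111111010 = 0x28BFA (21 bits → U+28BFA).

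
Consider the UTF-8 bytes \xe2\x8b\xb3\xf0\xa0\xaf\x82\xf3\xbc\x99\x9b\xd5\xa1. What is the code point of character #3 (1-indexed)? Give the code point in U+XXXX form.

Offset 0: leading byte 0xE2 = 11100010 → 3-byte char #1 = E2 8B B3.
Offset 3: leading byte 0xF0 = 11110000 → 4-byte char #2 = F0 A0 AF 82.
Offset 7: leading byte 0xF3 = 11110011 → 4-byte char #3 = F3 BC 99 9B.
Leading byte 0xF3 = 11110011 matches 11110xxx → 4-byte sequence.
Byte 1: 0xF3 = 11110011, payload 011 (3 bits).
Byte 2: 0xBC = 10111100 (10xxxxxx ✓), payload 111100.
Byte 3: 0x99 = 10011001 (10xxxxxx ✓), payload 011001.
Byte 4: 0x9B = 10011011 (10xxxxxx ✓), payload 011011.
Concatenate: 011111100011001011011 = 0xFC65B (21 bits → U+FC65B).

U+FC65B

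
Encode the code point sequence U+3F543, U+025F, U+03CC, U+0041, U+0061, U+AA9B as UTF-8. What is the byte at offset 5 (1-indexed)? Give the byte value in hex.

0xC9

1-indexed offset 5 is 0-indexed offset 4.
U+3F543 → 4-byte form F0 BF 95 83 at offsets 0–3.
U+025F → 2-byte form C9 9F at offsets 4–5.
Offset 4 falls in char 2's range; it's byte 1 of C9 9F = 0xC9.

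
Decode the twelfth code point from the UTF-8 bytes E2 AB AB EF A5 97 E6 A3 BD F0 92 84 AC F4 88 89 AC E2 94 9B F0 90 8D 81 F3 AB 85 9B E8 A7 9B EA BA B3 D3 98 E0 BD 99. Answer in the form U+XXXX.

U+0F59

Offset 0: leading byte 0xE2 = 11100010 → 3-byte char #1 = E2 AB AB.
Offset 3: leading byte 0xEF = 11101111 → 3-byte char #2 = EF A5 97.
Offset 6: leading byte 0xE6 = 11100110 → 3-byte char #3 = E6 A3 BD.
Offset 9: leading byte 0xF0 = 11110000 → 4-byte char #4 = F0 92 84 AC.
Offset 13: leading byte 0xF4 = 11110100 → 4-byte char #5 = F4 88 89 AC.
Offset 17: leading byte 0xE2 = 11100010 → 3-byte char #6 = E2 94 9B.
Offset 20: leading byte 0xF0 = 11110000 → 4-byte char #7 = F0 90 8D 81.
Offset 24: leading byte 0xF3 = 11110011 → 4-byte char #8 = F3 AB 85 9B.
Offset 28: leading byte 0xE8 = 11101000 → 3-byte char #9 = E8 A7 9B.
Offset 31: leading byte 0xEA = 11101010 → 3-byte char #10 = EA BA B3.
Offset 34: leading byte 0xD3 = 11010011 → 2-byte char #11 = D3 98.
Offset 36: leading byte 0xE0 = 11100000 → 3-byte char #12 = E0 BD 99.
Leading byte 0xE0 = 11100000 matches 1110xxxx → 3-byte sequence.
Byte 1: 0xE0 = 11100000, payload 0000 (4 bits).
Byte 2: 0xBD = 10111101 (10xxxxxx ✓), payload 111101.
Byte 3: 0x99 = 10011001 (10xxxxxx ✓), payload 011001.
Concatenate: 0000111101011001 = 0xF59 (16 bits → U+0F59).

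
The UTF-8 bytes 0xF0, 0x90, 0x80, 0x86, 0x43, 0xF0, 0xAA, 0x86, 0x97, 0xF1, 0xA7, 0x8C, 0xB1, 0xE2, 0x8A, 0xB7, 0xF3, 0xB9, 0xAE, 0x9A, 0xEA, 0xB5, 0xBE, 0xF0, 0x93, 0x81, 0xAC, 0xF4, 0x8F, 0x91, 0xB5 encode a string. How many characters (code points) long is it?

Byte at offset 0: 0xF0 = 11110000 → 4-byte char (#1). Advance 4.
Byte at offset 4: 0x43 = 01000011 → 1-byte char (#2). Advance 1.
Byte at offset 5: 0xF0 = 11110000 → 4-byte char (#3). Advance 4.
Byte at offset 9: 0xF1 = 11110001 → 4-byte char (#4). Advance 4.
Byte at offset 13: 0xE2 = 11100010 → 3-byte char (#5). Advance 3.
Byte at offset 16: 0xF3 = 11110011 → 4-byte char (#6). Advance 4.
Byte at offset 20: 0xEA = 11101010 → 3-byte char (#7). Advance 3.
Byte at offset 23: 0xF0 = 11110000 → 4-byte char (#8). Advance 4.
Byte at offset 27: 0xF4 = 11110100 → 4-byte char (#9). Advance 4.
Reached end at offset 31 after 9 code points.

9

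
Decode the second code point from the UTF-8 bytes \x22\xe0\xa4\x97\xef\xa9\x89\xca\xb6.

U+0917

Offset 0: leading byte 0x22 = 00100010 → 1-byte char #1 = 22.
Offset 1: leading byte 0xE0 = 11100000 → 3-byte char #2 = E0 A4 97.
Leading byte 0xE0 = 11100000 matches 1110xxxx → 3-byte sequence.
Byte 1: 0xE0 = 11100000, payload 0000 (4 bits).
Byte 2: 0xA4 = 10100100 (10xxxxxx ✓), payload 100100.
Byte 3: 0x97 = 10010111 (10xxxxxx ✓), payload 010111.
Concatenate: 0000100100010111 = 0x917 (16 bits → U+0917).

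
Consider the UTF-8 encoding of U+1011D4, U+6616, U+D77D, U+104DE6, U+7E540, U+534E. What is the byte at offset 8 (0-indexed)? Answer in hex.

0x9D

U+1011D4 → 4-byte form F4 81 87 94 at offsets 0–3.
U+6616 → 3-byte form E6 98 96 at offsets 4–6.
U+D77D → 3-byte form ED 9D BD at offsets 7–9.
Offset 8 falls in char 3's range; it's byte 2 of ED 9D BD = 0x9D.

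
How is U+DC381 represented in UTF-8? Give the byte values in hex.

U+DC381 = 0xDC381 = 902017 decimal. In range U+10000–U+10FFFF → 4-byte form: 11110xxx 10xxxxxx 10xxxxxx 10xxxxxx.
Binary (21 bits): 011011100001110000001.
Split 3+6+6+6: 011 | 011100 | 001110 | 000001.
Byte 1: 11110011 = 0xF3.
Byte 2: 10011100 = 0x9C.
Byte 3: 10001110 = 0x8E.
Byte 4: 10000001 = 0x81.

F3 9C 8E 81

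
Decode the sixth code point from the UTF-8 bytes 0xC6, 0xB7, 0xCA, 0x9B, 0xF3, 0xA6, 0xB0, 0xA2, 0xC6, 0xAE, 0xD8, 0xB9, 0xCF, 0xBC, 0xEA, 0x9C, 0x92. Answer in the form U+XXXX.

Offset 0: leading byte 0xC6 = 11000110 → 2-byte char #1 = C6 B7.
Offset 2: leading byte 0xCA = 11001010 → 2-byte char #2 = CA 9B.
Offset 4: leading byte 0xF3 = 11110011 → 4-byte char #3 = F3 A6 B0 A2.
Offset 8: leading byte 0xC6 = 11000110 → 2-byte char #4 = C6 AE.
Offset 10: leading byte 0xD8 = 11011000 → 2-byte char #5 = D8 B9.
Offset 12: leading byte 0xCF = 11001111 → 2-byte char #6 = CF BC.
Leading byte 0xCF = 11001111 matches 110xxxxx → 2-byte sequence.
Byte 1: 0xCF = 11001111, payload 01111 (5 bits).
Byte 2: 0xBC = 10111100 (10xxxxxx ✓), payload 111100.
Concatenate: 01111111100 = 0x3FC (11 bits → U+03FC).

U+03FC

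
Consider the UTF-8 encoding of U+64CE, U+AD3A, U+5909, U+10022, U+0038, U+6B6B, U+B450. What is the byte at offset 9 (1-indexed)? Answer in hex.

1-indexed offset 9 is 0-indexed offset 8.
U+64CE → 3-byte form E6 93 8E at offsets 0–2.
U+AD3A → 3-byte form EA B4 BA at offsets 3–5.
U+5909 → 3-byte form E5 A4 89 at offsets 6–8.
Offset 8 falls in char 3's range; it's byte 3 of E5 A4 89 = 0x89.

0x89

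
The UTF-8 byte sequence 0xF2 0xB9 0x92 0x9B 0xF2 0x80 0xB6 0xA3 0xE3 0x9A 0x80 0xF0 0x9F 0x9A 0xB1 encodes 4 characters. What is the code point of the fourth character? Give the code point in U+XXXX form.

U+1F6B1

Offset 0: leading byte 0xF2 = 11110010 → 4-byte char #1 = F2 B9 92 9B.
Offset 4: leading byte 0xF2 = 11110010 → 4-byte char #2 = F2 80 B6 A3.
Offset 8: leading byte 0xE3 = 11100011 → 3-byte char #3 = E3 9A 80.
Offset 11: leading byte 0xF0 = 11110000 → 4-byte char #4 = F0 9F 9A B1.
Leading byte 0xF0 = 11110000 matches 11110xxx → 4-byte sequence.
Byte 1: 0xF0 = 11110000, payload 000 (3 bits).
Byte 2: 0x9F = 10011111 (10xxxxxx ✓), payload 011111.
Byte 3: 0x9A = 10011010 (10xxxxxx ✓), payload 011010.
Byte 4: 0xB1 = 10110001 (10xxxxxx ✓), payload 110001.
Concatenate: 000011111011010110001 = 0x1F6B1 (21 bits → U+1F6B1).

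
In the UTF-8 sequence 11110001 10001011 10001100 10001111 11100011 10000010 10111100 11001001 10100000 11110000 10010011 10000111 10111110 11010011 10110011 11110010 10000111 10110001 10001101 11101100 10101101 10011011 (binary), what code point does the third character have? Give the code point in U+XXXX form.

U+0260

Offset 0: leading byte 0xF1 = 11110001 → 4-byte char #1 = F1 8B 8C 8F.
Offset 4: leading byte 0xE3 = 11100011 → 3-byte char #2 = E3 82 BC.
Offset 7: leading byte 0xC9 = 11001001 → 2-byte char #3 = C9 A0.
Leading byte 0xC9 = 11001001 matches 110xxxxx → 2-byte sequence.
Byte 1: 0xC9 = 11001001, payload 01001 (5 bits).
Byte 2: 0xA0 = 10100000 (10xxxxxx ✓), payload 100000.
Concatenate: 01001100000 = 0x260 (11 bits → U+0260).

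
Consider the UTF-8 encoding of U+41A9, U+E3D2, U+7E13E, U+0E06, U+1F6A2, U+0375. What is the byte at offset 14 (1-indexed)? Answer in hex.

1-indexed offset 14 is 0-indexed offset 13.
U+41A9 → 3-byte form E4 86 A9 at offsets 0–2.
U+E3D2 → 3-byte form EE 8F 92 at offsets 3–5.
U+7E13E → 4-byte form F1 BE 84 BE at offsets 6–9.
U+0E06 → 3-byte form E0 B8 86 at offsets 10–12.
U+1F6A2 → 4-byte form F0 9F 9A A2 at offsets 13–16.
Offset 13 falls in char 5's range; it's byte 1 of F0 9F 9A A2 = 0xF0.

0xF0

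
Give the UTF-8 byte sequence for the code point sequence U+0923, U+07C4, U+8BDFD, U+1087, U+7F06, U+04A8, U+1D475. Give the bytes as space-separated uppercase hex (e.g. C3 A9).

U+0923: 3-byte form → E0 A4 A3.
U+07C4: 2-byte form → DF 84.
U+8BDFD: 4-byte form → F2 8B B7 BD.
U+1087: 3-byte form → E1 82 87.
U+7F06: 3-byte form → E7 BC 86.
U+04A8: 2-byte form → D2 A8.
U+1D475: 4-byte form → F0 9D 91 B5.
Concatenated (21 bytes): E0 A4 A3 DF 84 F2 8B B7 BD E1 82 87 E7 BC 86 D2 A8 F0 9D 91 B5.

E0 A4 A3 DF 84 F2 8B B7 BD E1 82 87 E7 BC 86 D2 A8 F0 9D 91 B5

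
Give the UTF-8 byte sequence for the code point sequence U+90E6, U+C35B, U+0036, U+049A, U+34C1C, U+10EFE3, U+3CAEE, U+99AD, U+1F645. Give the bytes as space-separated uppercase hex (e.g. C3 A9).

E9 83 A6 EC 8D 9B 36 D2 9A F0 B4 B0 9C F4 8E BF A3 F0 BC AB AE E9 A6 AD F0 9F 99 85

U+90E6: 3-byte form → E9 83 A6.
U+C35B: 3-byte form → EC 8D 9B.
U+0036: 1-byte form → 36.
U+049A: 2-byte form → D2 9A.
U+34C1C: 4-byte form → F0 B4 B0 9C.
U+10EFE3: 4-byte form → F4 8E BF A3.
U+3CAEE: 4-byte form → F0 BC AB AE.
U+99AD: 3-byte form → E9 A6 AD.
U+1F645: 4-byte form → F0 9F 99 85.
Concatenated (28 bytes): E9 83 A6 EC 8D 9B 36 D2 9A F0 B4 B0 9C F4 8E BF A3 F0 BC AB AE E9 A6 AD F0 9F 99 85.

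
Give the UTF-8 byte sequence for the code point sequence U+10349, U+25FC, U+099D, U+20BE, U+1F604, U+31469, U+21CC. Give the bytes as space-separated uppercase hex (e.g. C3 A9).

U+10349: 4-byte form → F0 90 8D 89.
U+25FC: 3-byte form → E2 97 BC.
U+099D: 3-byte form → E0 A6 9D.
U+20BE: 3-byte form → E2 82 BE.
U+1F604: 4-byte form → F0 9F 98 84.
U+31469: 4-byte form → F0 B1 91 A9.
U+21CC: 3-byte form → E2 87 8C.
Concatenated (24 bytes): F0 90 8D 89 E2 97 BC E0 A6 9D E2 82 BE F0 9F 98 84 F0 B1 91 A9 E2 87 8C.

F0 90 8D 89 E2 97 BC E0 A6 9D E2 82 BE F0 9F 98 84 F0 B1 91 A9 E2 87 8C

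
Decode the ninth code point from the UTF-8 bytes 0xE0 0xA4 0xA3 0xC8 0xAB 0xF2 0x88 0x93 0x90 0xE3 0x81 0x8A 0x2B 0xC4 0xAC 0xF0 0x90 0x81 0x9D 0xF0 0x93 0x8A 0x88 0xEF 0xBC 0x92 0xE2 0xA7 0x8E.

Offset 0: leading byte 0xE0 = 11100000 → 3-byte char #1 = E0 A4 A3.
Offset 3: leading byte 0xC8 = 11001000 → 2-byte char #2 = C8 AB.
Offset 5: leading byte 0xF2 = 11110010 → 4-byte char #3 = F2 88 93 90.
Offset 9: leading byte 0xE3 = 11100011 → 3-byte char #4 = E3 81 8A.
Offset 12: leading byte 0x2B = 00101011 → 1-byte char #5 = 2B.
Offset 13: leading byte 0xC4 = 11000100 → 2-byte char #6 = C4 AC.
Offset 15: leading byte 0xF0 = 11110000 → 4-byte char #7 = F0 90 81 9D.
Offset 19: leading byte 0xF0 = 11110000 → 4-byte char #8 = F0 93 8A 88.
Offset 23: leading byte 0xEF = 11101111 → 3-byte char #9 = EF BC 92.
Leading byte 0xEF = 11101111 matches 1110xxxx → 3-byte sequence.
Byte 1: 0xEF = 11101111, payload 1111 (4 bits).
Byte 2: 0xBC = 10111100 (10xxxxxx ✓), payload 111100.
Byte 3: 0x92 = 10010010 (10xxxxxx ✓), payload 010010.
Concatenate: 1111111100010010 = 0xFF12 (16 bits → U+FF12).

U+FF12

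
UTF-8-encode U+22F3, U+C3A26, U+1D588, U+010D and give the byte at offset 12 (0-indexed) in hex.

U+22F3 → 3-byte form E2 8B B3 at offsets 0–2.
U+C3A26 → 4-byte form F3 83 A8 A6 at offsets 3–6.
U+1D588 → 4-byte form F0 9D 96 88 at offsets 7–10.
U+010D → 2-byte form C4 8D at offsets 11–12.
Offset 12 falls in char 4's range; it's byte 2 of C4 8D = 0x8D.

0x8D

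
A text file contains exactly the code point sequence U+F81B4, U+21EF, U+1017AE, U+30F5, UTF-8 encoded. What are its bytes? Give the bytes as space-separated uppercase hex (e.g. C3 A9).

U+F81B4: 4-byte form → F3 B8 86 B4.
U+21EF: 3-byte form → E2 87 AF.
U+1017AE: 4-byte form → F4 81 9E AE.
U+30F5: 3-byte form → E3 83 B5.
Concatenated (14 bytes): F3 B8 86 B4 E2 87 AF F4 81 9E AE E3 83 B5.

F3 B8 86 B4 E2 87 AF F4 81 9E AE E3 83 B5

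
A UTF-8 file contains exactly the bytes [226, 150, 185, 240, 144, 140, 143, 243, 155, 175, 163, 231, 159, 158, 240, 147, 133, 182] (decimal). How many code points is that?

Byte at offset 0: 0xE2 = 11100010 → 3-byte char (#1). Advance 3.
Byte at offset 3: 0xF0 = 11110000 → 4-byte char (#2). Advance 4.
Byte at offset 7: 0xF3 = 11110011 → 4-byte char (#3). Advance 4.
Byte at offset 11: 0xE7 = 11100111 → 3-byte char (#4). Advance 3.
Byte at offset 14: 0xF0 = 11110000 → 4-byte char (#5). Advance 4.
Reached end at offset 18 after 5 code points.

5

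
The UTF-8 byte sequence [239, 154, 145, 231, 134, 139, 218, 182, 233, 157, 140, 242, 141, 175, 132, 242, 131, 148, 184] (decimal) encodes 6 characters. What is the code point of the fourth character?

U+974C

Offset 0: leading byte 0xEF = 11101111 → 3-byte char #1 = EF 9A 91.
Offset 3: leading byte 0xE7 = 11100111 → 3-byte char #2 = E7 86 8B.
Offset 6: leading byte 0xDA = 11011010 → 2-byte char #3 = DA B6.
Offset 8: leading byte 0xE9 = 11101001 → 3-byte char #4 = E9 9D 8C.
Leading byte 0xE9 = 11101001 matches 1110xxxx → 3-byte sequence.
Byte 1: 0xE9 = 11101001, payload 1001 (4 bits).
Byte 2: 0x9D = 10011101 (10xxxxxx ✓), payload 011101.
Byte 3: 0x8C = 10001100 (10xxxxxx ✓), payload 001100.
Concatenate: 1001011101001100 = 0x974C (16 bits → U+974C).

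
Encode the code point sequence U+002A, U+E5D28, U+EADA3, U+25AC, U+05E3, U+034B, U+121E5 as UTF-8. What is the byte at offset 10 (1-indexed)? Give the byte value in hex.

1-indexed offset 10 is 0-indexed offset 9.
U+002A → 1-byte form 2A at offsets 0–0.
U+E5D28 → 4-byte form F3 A5 B4 A8 at offsets 1–4.
U+EADA3 → 4-byte form F3 AA B6 A3 at offsets 5–8.
U+25AC → 3-byte form E2 96 AC at offsets 9–11.
Offset 9 falls in char 4's range; it's byte 1 of E2 96 AC = 0xE2.

0xE2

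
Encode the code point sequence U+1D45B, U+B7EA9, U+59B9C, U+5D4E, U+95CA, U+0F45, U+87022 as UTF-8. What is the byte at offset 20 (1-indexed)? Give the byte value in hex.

1-indexed offset 20 is 0-indexed offset 19.
U+1D45B → 4-byte form F0 9D 91 9B at offsets 0–3.
U+B7EA9 → 4-byte form F2 B7 BA A9 at offsets 4–7.
U+59B9C → 4-byte form F1 99 AE 9C at offsets 8–11.
U+5D4E → 3-byte form E5 B5 8E at offsets 12–14.
U+95CA → 3-byte form E9 97 8A at offsets 15–17.
U+0F45 → 3-byte form E0 BD 85 at offsets 18–20.
Offset 19 falls in char 6's range; it's byte 2 of E0 BD 85 = 0xBD.

0xBD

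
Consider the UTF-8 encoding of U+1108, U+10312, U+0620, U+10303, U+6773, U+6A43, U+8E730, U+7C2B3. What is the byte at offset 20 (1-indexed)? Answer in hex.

0xF2

1-indexed offset 20 is 0-indexed offset 19.
U+1108 → 3-byte form E1 84 88 at offsets 0–2.
U+10312 → 4-byte form F0 90 8C 92 at offsets 3–6.
U+0620 → 2-byte form D8 A0 at offsets 7–8.
U+10303 → 4-byte form F0 90 8C 83 at offsets 9–12.
U+6773 → 3-byte form E6 9D B3 at offsets 13–15.
U+6A43 → 3-byte form E6 A9 83 at offsets 16–18.
U+8E730 → 4-byte form F2 8E 9C B0 at offsets 19–22.
Offset 19 falls in char 7's range; it's byte 1 of F2 8E 9C B0 = 0xF2.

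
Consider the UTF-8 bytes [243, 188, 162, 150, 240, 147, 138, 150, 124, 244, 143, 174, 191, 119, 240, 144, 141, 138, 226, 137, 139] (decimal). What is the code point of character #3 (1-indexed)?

Offset 0: leading byte 0xF3 = 11110011 → 4-byte char #1 = F3 BC A2 96.
Offset 4: leading byte 0xF0 = 11110000 → 4-byte char #2 = F0 93 8A 96.
Offset 8: leading byte 0x7C = 01111100 → 1-byte char #3 = 7C.
Leading byte 0x7C = 01111100 matches 0xxxxxxx → 1-byte sequence.
Byte 1: 0x7C = 01111100, payload 1111100 (7 bits).
Concatenate: 1111100 = 0x7C (7 bits → U+007C).

U+007C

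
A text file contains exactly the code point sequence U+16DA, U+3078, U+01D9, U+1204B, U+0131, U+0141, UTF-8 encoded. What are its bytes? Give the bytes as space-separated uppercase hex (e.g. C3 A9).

E1 9B 9A E3 81 B8 C7 99 F0 92 81 8B C4 B1 C5 81

U+16DA: 3-byte form → E1 9B 9A.
U+3078: 3-byte form → E3 81 B8.
U+01D9: 2-byte form → C7 99.
U+1204B: 4-byte form → F0 92 81 8B.
U+0131: 2-byte form → C4 B1.
U+0141: 2-byte form → C5 81.
Concatenated (16 bytes): E1 9B 9A E3 81 B8 C7 99 F0 92 81 8B C4 B1 C5 81.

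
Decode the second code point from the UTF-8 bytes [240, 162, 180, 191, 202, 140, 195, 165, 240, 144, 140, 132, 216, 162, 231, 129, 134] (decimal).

U+028C

Offset 0: leading byte 0xF0 = 11110000 → 4-byte char #1 = F0 A2 B4 BF.
Offset 4: leading byte 0xCA = 11001010 → 2-byte char #2 = CA 8C.
Leading byte 0xCA = 11001010 matches 110xxxxx → 2-byte sequence.
Byte 1: 0xCA = 11001010, payload 01010 (5 bits).
Byte 2: 0x8C = 10001100 (10xxxxxx ✓), payload 001100.
Concatenate: 01010001100 = 0x28C (11 bits → U+028C).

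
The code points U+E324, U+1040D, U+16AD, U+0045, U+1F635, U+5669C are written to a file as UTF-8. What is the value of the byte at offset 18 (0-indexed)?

0x9C

U+E324 → 3-byte form EE 8C A4 at offsets 0–2.
U+1040D → 4-byte form F0 90 90 8D at offsets 3–6.
U+16AD → 3-byte form E1 9A AD at offsets 7–9.
U+0045 → 1-byte form 45 at offsets 10–10.
U+1F635 → 4-byte form F0 9F 98 B5 at offsets 11–14.
U+5669C → 4-byte form F1 96 9A 9C at offsets 15–18.
Offset 18 falls in char 6's range; it's byte 4 of F1 96 9A 9C = 0x9C.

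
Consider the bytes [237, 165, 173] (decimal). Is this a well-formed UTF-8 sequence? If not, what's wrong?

invalid (encodes a surrogate (U+D800–U+DFFF))

Structurally a 3-byte sequence; payload = 0xD96D.
But 0xD96D is in U+D800–U+DFFF, the surrogate range. Surrogates are not Unicode scalar values and are forbidden in UTF-8.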